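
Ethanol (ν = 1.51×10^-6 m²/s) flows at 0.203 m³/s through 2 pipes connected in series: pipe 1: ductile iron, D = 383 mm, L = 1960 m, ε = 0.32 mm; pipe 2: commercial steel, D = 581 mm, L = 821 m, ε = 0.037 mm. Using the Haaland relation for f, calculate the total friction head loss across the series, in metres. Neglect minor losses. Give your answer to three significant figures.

H ≈ 16.4 m

Pipe 1: V = 1.762 m/s, Re = 4.47×10^5, ε/D = 8.36×10^-4, f = 0.01950, h_1 = f(L/D)V²/2g = 15.79 m
Pipe 2: V = 0.7657 m/s, Re = 2.95×10^5, ε/D = 6.37×10^-5, f = 0.01495, h_2 = f(L/D)V²/2g = 0.6312 m
Series → Q common, losses add: H = Σh = 16.42 m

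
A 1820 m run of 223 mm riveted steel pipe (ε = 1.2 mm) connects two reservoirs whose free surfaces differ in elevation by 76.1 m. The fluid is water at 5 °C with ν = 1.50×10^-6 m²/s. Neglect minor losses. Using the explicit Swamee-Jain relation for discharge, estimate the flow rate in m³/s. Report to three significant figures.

Swamee-Jain (Type II): Q = -0.965·√(gD⁵h_f/L)·ln[ε/(3.7D) + √(3.17ν²L/(gD³h_f))]
√(gD⁵h_f/L) = √(9.81·0.223⁵·76.1/1820) = 0.01504
ε/(3.7D) = 0.00145; √(3.17ν²L/(gD³h_f)) = 3.96×10^-5
Q = -0.965·0.01504·ln(0.001494) = 0.09443 m³/s
Check: V = 2.42 m/s, Re = 3.59×10^5, f = 0.03143, h_f = 76.4 m ≈ 76.1 m ✓

Q ≈ 0.0944 m³/s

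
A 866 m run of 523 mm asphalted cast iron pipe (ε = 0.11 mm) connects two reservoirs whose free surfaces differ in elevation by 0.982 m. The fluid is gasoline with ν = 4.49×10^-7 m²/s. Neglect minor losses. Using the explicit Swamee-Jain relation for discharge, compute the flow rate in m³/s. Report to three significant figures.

Swamee-Jain (Type II): Q = -0.965·√(gD⁵h_f/L)·ln[ε/(3.7D) + √(3.17ν²L/(gD³h_f))]
√(gD⁵h_f/L) = √(9.81·0.523⁵·0.982/866) = 0.02086
ε/(3.7D) = 5.68×10^-5; √(3.17ν²L/(gD³h_f)) = 2.00×10^-5
Q = -0.965·0.02086·ln(7.688×10^-5) = 0.1907 m³/s
Check: V = 0.888 m/s, Re = 1.03×10^6, f = 0.01486, h_f = 0.988 m ≈ 0.982 m ✓

Q ≈ 0.191 m³/s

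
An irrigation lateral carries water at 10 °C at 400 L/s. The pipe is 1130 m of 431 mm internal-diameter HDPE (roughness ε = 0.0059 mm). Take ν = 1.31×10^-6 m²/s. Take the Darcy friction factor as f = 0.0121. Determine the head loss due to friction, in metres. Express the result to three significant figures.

V = 4Q/(πD²) = 4·0.400/(π·0.431²) = 2.742 m/s
h_f = f(L/D)V²/(2g) = 0.01210·(1130/0.431)·2.742²/(2·9.81) = 12.15 m

h_f ≈ 12.2 m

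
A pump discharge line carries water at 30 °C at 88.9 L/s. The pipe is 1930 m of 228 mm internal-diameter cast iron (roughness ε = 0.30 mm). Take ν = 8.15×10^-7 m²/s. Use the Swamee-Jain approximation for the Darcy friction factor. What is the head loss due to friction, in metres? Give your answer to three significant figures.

h_f ≈ 44.0 m

V = 4Q/(πD²) = 4·0.0889/(π·0.228²) = 2.177 m/s
Re = VD/ν = 2.177·0.228/8.15×10^-7 = 6.09×10^5 → turbulent
ε/D = 0.30/228 = 0.00132
Swamee-Jain: f = 0.02153
h_f = f(L/D)V²/(2g) = 0.02153·(1930/0.228)·2.177²/(2·9.81) = 44.04 m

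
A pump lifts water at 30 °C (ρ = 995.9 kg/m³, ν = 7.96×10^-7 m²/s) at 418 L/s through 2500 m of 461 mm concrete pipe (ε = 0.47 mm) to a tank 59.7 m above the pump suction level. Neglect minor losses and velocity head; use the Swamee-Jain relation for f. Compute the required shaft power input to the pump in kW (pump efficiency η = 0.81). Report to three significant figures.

V = 4Q/(πD²) = 2.504 m/s; Re = 1.45×10^6; ε/D = 0.00102; f = 0.02001
h_f = f(L/D)V²/2g = 34.68 m
Total head H = z + h_f = 59.7 + 34.68 = 94.38 m
P_hyd = ρgQH = 995.9·9.81·0.418·94.38 = 385.4 kW
P_shaft = P_hyd/η = 385.4/0.81 = 475.9 kW

P_shaft ≈ 476 kW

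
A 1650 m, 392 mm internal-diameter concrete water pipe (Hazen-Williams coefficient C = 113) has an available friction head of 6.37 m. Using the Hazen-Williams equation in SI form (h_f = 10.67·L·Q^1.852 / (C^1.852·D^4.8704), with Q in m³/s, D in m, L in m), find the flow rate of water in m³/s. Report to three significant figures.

Rearranging: Q = [h_f·C^1.852·D^4.8704 / (10.67·L)]^(1/1.852)
Q = [6.37·113^1.852·0.392^4.8704 / (10.67·1650)]^0.540 = 0.1334 m³/s

Q ≈ 0.133 m³/s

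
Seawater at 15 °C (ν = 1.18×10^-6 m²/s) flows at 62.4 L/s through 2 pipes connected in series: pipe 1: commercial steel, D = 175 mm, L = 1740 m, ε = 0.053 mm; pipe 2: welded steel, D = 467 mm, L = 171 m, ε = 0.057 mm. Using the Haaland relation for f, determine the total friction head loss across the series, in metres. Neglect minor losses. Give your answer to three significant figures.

Pipe 1: V = 2.594 m/s, Re = 3.85×10^5, ε/D = 3.03×10^-4, f = 0.01648, h_1 = f(L/D)V²/2g = 56.20 m
Pipe 2: V = 0.3643 m/s, Re = 1.44×10^5, ε/D = 1.22×10^-4, f = 0.01722, h_2 = f(L/D)V²/2g = 0.04266 m
Series → Q common, losses add: H = Σh = 56.25 m

H ≈ 56.2 m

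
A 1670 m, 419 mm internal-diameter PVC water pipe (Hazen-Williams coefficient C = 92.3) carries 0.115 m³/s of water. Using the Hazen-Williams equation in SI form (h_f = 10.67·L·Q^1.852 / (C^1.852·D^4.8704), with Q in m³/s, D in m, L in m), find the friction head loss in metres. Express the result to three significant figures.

h_f ≈ 5.15 m

h_f = 10.67·1670·0.115^1.852 / (92.3^1.852·0.419^4.8704) = 5.149 m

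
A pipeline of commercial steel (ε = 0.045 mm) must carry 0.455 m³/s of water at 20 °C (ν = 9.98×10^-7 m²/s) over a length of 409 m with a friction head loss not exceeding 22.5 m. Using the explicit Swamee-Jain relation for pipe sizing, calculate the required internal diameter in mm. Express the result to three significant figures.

Swamee-Jain (Type III): D = 0.66·[ε^1.25·(LQ²/(gh_f))^4.75 + ν·Q^9.4·(L/(gh_f))^5.2]^0.04
LQ²/(gh_f) = 0.3836; L/(gh_f) = 1.853
Term 1 = ε^1.25·(…)^4.75 = 3.89×10^-8; Term 2 = ν·Q^9.4·(…)^5.2 = 1.50×10^-8
D = 0.66·(3.89×10^-8 + 1.50×10^-8)^0.04 = 0.3379 m = 338 mm
Check: V = 5.07 m/s, Re = 1.72×10^6, f = 0.01352, h_f = 21.5 m ≈ 22.5 m ✓

D ≈ 338 mm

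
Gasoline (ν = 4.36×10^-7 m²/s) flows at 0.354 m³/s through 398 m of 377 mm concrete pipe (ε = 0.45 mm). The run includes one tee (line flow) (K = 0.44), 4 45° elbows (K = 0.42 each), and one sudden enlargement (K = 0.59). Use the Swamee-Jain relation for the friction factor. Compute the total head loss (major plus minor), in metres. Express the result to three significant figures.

H_L ≈ 12.6 m

V = 4Q/(πD²) = 3.171 m/s; V²/2g = 0.5126 m
Re = 2.74×10^6, ε/D = 0.00119 → f = 0.02065 (Swamee-Jain)
Major: h_f = f(L/D)·V²/2g = 0.02065·1056·0.5126 = 11.18 m
Minor: ΣK = 2.71; h_m = ΣK·V²/2g = 1.389 m
Total H_L = 11.18 + 1.389 = 12.57 m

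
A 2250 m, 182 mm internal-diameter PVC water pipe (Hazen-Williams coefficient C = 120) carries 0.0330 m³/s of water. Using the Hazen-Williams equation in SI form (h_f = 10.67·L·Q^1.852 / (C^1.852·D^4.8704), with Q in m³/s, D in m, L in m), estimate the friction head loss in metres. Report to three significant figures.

h_f ≈ 24.5 m

h_f = 10.67·2250·0.0330^1.852 / (120^1.852·0.182^4.8704) = 24.53 m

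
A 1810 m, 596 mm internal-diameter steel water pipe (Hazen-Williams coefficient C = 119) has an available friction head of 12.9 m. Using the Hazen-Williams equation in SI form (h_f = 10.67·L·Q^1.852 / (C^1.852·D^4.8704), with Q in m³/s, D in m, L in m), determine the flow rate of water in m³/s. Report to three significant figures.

Q ≈ 0.589 m³/s

Rearranging: Q = [h_f·C^1.852·D^4.8704 / (10.67·L)]^(1/1.852)
Q = [12.9·119^1.852·0.596^4.8704 / (10.67·1810)]^0.540 = 0.5888 m³/s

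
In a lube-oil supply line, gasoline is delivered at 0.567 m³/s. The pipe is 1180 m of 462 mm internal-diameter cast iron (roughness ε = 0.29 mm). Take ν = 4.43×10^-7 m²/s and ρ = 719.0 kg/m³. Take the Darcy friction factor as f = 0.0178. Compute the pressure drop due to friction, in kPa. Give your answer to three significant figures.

V = 4Q/(πD²) = 4·0.567/(π·0.462²) = 3.382 m/s
h_f = f(L/D)V²/(2g) = 0.01780·(1180/0.462)·3.382²/(2·9.81) = 26.51 m
Δp = ρg·h_f = 719.0·9.81·26.51 = 187.0 kPa

Δp ≈ 187 kPa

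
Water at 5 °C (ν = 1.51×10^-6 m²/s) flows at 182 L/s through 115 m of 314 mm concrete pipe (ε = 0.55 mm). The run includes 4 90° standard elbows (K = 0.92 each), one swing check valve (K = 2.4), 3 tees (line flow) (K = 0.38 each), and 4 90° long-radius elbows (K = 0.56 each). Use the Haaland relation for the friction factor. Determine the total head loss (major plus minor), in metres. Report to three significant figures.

V = 4Q/(πD²) = 2.350 m/s; V²/2g = 0.2815 m
Re = 4.89×10^5, ε/D = 0.00175 → f = 0.02302 (Haaland)
Major: h_f = f(L/D)·V²/2g = 0.02302·366.2·0.2815 = 2.374 m
Minor: ΣK = 9.46; h_m = ΣK·V²/2g = 2.663 m
Total H_L = 2.374 + 2.663 = 5.037 m

H_L ≈ 5.04 m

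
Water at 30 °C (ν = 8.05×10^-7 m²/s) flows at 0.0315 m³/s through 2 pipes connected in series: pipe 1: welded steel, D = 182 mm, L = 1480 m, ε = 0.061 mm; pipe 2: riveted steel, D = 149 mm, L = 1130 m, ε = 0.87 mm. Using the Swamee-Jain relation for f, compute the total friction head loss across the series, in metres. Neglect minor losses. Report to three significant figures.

Pipe 1: V = 1.211 m/s, Re = 2.74×10^5, ε/D = 3.35×10^-4, f = 0.01745, h_1 = f(L/D)V²/2g = 10.60 m
Pipe 2: V = 1.807 m/s, Re = 3.34×10^5, ε/D = 0.00584, f = 0.03222, h_2 = f(L/D)V²/2g = 40.65 m
Series → Q common, losses add: H = Σh = 51.25 m

H ≈ 51.3 m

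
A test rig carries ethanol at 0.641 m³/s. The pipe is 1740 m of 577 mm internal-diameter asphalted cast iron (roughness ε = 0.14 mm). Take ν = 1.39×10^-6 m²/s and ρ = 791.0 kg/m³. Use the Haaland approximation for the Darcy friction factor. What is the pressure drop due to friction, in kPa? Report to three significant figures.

V = 4Q/(πD²) = 4·0.641/(π·0.577²) = 2.451 m/s
Re = VD/ν = 2.451·0.577/1.39×10^-6 = 1.02×10^6 → turbulent
ε/D = 0.14/577 = 2.43×10^-4
Haaland: f = 0.01504
h_f = f(L/D)V²/(2g) = 0.01504·(1740/0.577)·2.451²/(2·9.81) = 13.89 m
Δp = ρg·h_f = 791.0·9.81·13.89 = 107.8 kPa

Δp ≈ 108 kPa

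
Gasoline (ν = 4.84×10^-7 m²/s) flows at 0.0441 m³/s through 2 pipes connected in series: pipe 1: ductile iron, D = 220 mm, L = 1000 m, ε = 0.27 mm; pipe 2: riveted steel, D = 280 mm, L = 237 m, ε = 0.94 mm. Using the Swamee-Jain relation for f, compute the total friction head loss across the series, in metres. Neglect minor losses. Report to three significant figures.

H ≈ 7.24 m

Pipe 1: V = 1.160 m/s, Re = 5.27×10^5, ε/D = 0.00123, f = 0.02126, h_1 = f(L/D)V²/2g = 6.629 m
Pipe 2: V = 0.7162 m/s, Re = 4.14×10^5, ε/D = 0.00336, f = 0.02743, h_2 = f(L/D)V²/2g = 0.6071 m
Series → Q common, losses add: H = Σh = 7.237 m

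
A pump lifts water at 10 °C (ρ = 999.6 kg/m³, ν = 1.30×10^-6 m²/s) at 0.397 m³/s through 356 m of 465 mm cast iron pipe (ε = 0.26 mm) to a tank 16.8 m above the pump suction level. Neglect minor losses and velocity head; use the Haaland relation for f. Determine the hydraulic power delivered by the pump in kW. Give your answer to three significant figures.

V = 4Q/(πD²) = 2.338 m/s; Re = 8.36×10^5; ε/D = 5.59×10^-4; f = 0.01764
h_f = f(L/D)V²/2g = 3.762 m
Total head H = z + h_f = 16.8 + 3.762 = 20.56 m
P_hyd = ρgQH = 999.6·9.81·0.397·20.56 = 80.05 kW

P_hyd ≈ 80.0 kW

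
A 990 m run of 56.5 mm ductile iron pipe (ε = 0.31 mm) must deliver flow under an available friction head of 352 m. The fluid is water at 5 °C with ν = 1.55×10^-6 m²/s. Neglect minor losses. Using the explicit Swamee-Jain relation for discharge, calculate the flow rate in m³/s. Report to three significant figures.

Swamee-Jain (Type II): Q = -0.965·√(gD⁵h_f/L)·ln[ε/(3.7D) + √(3.17ν²L/(gD³h_f))]
√(gD⁵h_f/L) = √(9.81·0.0565⁵·352/990) = 0.001417
ε/(3.7D) = 0.00148; √(3.17ν²L/(gD³h_f)) = 1.10×10^-4
Q = -0.965·0.001417·ln(0.001593) = 0.008810 m³/s
Check: V = 3.51 m/s, Re = 1.28×10^5, f = 0.03216, h_f = 355 m ≈ 352 m ✓

Q ≈ 0.00881 m³/s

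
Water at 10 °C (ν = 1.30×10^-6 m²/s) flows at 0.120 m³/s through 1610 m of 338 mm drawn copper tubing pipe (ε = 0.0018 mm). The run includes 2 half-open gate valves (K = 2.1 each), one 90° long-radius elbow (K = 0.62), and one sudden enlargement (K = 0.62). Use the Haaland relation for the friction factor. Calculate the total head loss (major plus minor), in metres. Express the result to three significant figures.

H_L ≈ 6.58 m

V = 4Q/(πD²) = 1.337 m/s; V²/2g = 0.09116 m
Re = 3.48×10^5, ε/D = 5.33×10^-6 → f = 0.01400 (Haaland)
Major: h_f = f(L/D)·V²/2g = 0.01400·4763·0.09116 = 6.079 m
Minor: ΣK = 5.44; h_m = ΣK·V²/2g = 0.4959 m
Total H_L = 6.079 + 0.4959 = 6.575 m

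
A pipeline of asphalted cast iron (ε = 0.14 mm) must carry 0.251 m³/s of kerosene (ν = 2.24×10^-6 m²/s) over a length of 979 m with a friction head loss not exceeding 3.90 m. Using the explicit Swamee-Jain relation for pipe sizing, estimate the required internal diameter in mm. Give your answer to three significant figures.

D ≈ 474 mm

Swamee-Jain (Type III): D = 0.66·[ε^1.25·(LQ²/(gh_f))^4.75 + ν·Q^9.4·(L/(gh_f))^5.2]^0.04
LQ²/(gh_f) = 1.612; L/(gh_f) = 25.59
Term 1 = ε^1.25·(…)^4.75 = 1.47×10^-4; Term 2 = ν·Q^9.4·(…)^5.2 = 1.07×10^-4
D = 0.66·(1.47×10^-4 + 1.07×10^-4)^0.04 = 0.4740 m = 474 mm
Check: V = 1.42 m/s, Re = 3.01×10^5, f = 0.01702, h_f = 3.63 m ≈ 3.90 m ✓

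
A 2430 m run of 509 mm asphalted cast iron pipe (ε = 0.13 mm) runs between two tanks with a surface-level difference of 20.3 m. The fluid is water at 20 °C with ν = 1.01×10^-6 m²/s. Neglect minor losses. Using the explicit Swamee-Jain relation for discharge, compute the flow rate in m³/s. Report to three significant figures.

Q ≈ 0.478 m³/s

Swamee-Jain (Type II): Q = -0.965·√(gD⁵h_f/L)·ln[ε/(3.7D) + √(3.17ν²L/(gD³h_f))]
√(gD⁵h_f/L) = √(9.81·0.509⁵·20.3/2430) = 0.05291
ε/(3.7D) = 6.90×10^-5; √(3.17ν²L/(gD³h_f)) = 1.73×10^-5
Q = -0.965·0.05291·ln(8.633×10^-5) = 0.4778 m³/s
Check: V = 2.35 m/s, Re = 1.18×10^6, f = 0.01522, h_f = 20.4 m ≈ 20.3 m ✓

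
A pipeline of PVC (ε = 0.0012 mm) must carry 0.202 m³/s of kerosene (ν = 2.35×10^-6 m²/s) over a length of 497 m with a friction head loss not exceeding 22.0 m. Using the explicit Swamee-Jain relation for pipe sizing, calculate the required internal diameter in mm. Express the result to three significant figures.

D ≈ 256 mm

Swamee-Jain (Type III): D = 0.66·[ε^1.25·(LQ²/(gh_f))^4.75 + ν·Q^9.4·(L/(gh_f))^5.2]^0.04
LQ²/(gh_f) = 0.09397; L/(gh_f) = 2.303
Term 1 = ε^1.25·(…)^4.75 = 5.25×10^-13; Term 2 = ν·Q^9.4·(…)^5.2 = 5.31×10^-11
D = 0.66·(5.25×10^-13 + 5.31×10^-11)^0.04 = 0.2563 m = 256 mm
Check: V = 3.92 m/s, Re = 4.27×10^5, f = 0.01354, h_f = 20.5 m ≈ 22.0 m ✓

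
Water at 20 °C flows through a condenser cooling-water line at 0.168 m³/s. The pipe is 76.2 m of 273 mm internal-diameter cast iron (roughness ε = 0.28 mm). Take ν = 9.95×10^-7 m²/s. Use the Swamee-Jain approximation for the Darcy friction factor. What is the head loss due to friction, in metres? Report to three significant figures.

h_f ≈ 2.37 m

V = 4Q/(πD²) = 4·0.168/(π·0.273²) = 2.870 m/s
Re = VD/ν = 2.870·0.273/9.95×10^-7 = 7.87×10^5 → turbulent
ε/D = 0.28/273 = 0.00103
Swamee-Jain: f = 0.02024
h_f = f(L/D)V²/(2g) = 0.02024·(76.2/0.273)·2.870²/(2·9.81) = 2.371 m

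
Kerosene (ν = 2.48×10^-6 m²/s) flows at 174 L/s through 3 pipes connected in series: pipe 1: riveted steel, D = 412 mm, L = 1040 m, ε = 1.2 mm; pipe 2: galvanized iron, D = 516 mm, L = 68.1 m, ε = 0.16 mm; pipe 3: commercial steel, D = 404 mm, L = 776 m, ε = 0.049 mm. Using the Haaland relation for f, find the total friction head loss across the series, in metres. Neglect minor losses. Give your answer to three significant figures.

Pipe 1: V = 1.305 m/s, Re = 2.17×10^5, ε/D = 0.00291, f = 0.02657, h_1 = f(L/D)V²/2g = 5.823 m
Pipe 2: V = 0.8321 m/s, Re = 1.73×10^5, ε/D = 3.10×10^-4, f = 0.01786, h_2 = f(L/D)V²/2g = 0.08319 m
Pipe 3: V = 1.357 m/s, Re = 2.21×10^5, ε/D = 1.21×10^-4, f = 0.01609, h_3 = f(L/D)V²/2g = 2.903 m
Series → Q common, losses add: H = Σh = 8.808 m

H ≈ 8.81 m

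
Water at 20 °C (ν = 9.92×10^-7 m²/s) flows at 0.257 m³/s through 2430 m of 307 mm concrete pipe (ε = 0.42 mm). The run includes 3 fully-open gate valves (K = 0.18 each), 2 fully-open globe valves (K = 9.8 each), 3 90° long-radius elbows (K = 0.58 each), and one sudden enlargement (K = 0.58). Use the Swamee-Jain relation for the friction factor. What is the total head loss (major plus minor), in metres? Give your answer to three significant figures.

H_L ≈ 118 m

V = 4Q/(πD²) = 3.472 m/s; V²/2g = 0.6144 m
Re = 1.07×10^6, ε/D = 0.00137 → f = 0.02153 (Swamee-Jain)
Major: h_f = f(L/D)·V²/2g = 0.02153·7915·0.6144 = 104.7 m
Minor: ΣK = 22.5; h_m = ΣK·V²/2g = 13.80 m
Total H_L = 104.7 + 13.80 = 118.5 m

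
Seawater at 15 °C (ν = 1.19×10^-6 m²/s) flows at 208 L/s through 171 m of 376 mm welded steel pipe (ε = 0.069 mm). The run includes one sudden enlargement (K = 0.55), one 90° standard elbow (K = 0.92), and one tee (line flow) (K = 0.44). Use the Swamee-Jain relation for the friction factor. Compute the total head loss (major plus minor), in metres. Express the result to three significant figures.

V = 4Q/(πD²) = 1.873 m/s; V²/2g = 0.1789 m
Re = 5.92×10^5, ε/D = 1.84×10^-4 → f = 0.01513 (Swamee-Jain)
Major: h_f = f(L/D)·V²/2g = 0.01513·454.8·0.1789 = 1.231 m
Minor: ΣK = 1.91; h_m = ΣK·V²/2g = 0.3416 m
Total H_L = 1.231 + 0.3416 = 1.573 m

H_L ≈ 1.57 m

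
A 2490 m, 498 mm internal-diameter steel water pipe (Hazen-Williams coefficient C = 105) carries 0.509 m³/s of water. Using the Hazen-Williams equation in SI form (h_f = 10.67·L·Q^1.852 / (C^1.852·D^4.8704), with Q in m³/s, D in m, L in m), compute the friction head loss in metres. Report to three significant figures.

h_f = 10.67·2490·0.509^1.852 / (105^1.852·0.498^4.8704) = 40.98 m

h_f ≈ 41.0 m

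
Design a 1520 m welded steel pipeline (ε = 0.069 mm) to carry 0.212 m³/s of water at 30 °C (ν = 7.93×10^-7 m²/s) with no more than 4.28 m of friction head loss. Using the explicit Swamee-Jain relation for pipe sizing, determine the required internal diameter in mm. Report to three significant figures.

Swamee-Jain (Type III): D = 0.66·[ε^1.25·(LQ²/(gh_f))^4.75 + ν·Q^9.4·(L/(gh_f))^5.2]^0.04
LQ²/(gh_f) = 1.627; L/(gh_f) = 36.20
Term 1 = ε^1.25·(…)^4.75 = 6.35×10^-5; Term 2 = ν·Q^9.4·(…)^5.2 = 4.70×10^-5
D = 0.66·(6.35×10^-5 + 4.70×10^-5)^0.04 = 0.4584 m = 458 mm
Check: V = 1.28 m/s, Re = 7.42×10^5, f = 0.01451, h_f = 4.04 m ≈ 4.28 m ✓

D ≈ 458 mm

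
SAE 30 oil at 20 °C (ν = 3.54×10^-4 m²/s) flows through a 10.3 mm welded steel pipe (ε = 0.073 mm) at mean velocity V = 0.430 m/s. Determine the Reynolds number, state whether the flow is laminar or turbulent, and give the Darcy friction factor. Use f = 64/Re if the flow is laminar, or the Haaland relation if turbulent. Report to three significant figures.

Re = VD/ν = 0.4300·0.0103/3.54×10^-4 = 12.5
Re < 2300 → laminar → f = 64/Re = 5.115

Re ≈ 12.5; laminar; f = 64/Re ≈ 5.12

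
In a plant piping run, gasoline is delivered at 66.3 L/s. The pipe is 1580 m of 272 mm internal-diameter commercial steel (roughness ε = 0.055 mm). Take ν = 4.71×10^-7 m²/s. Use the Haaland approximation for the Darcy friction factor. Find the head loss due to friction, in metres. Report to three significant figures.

h_f ≈ 5.78 m

V = 4Q/(πD²) = 4·0.0663/(π·0.272²) = 1.141 m/s
Re = VD/ν = 1.141·0.272/4.71×10^-7 = 6.59×10^5 → turbulent
ε/D = 0.055/272 = 2.02×10^-4
Haaland: f = 0.01499
h_f = f(L/D)V²/(2g) = 0.01499·(1580/0.272)·1.141²/(2·9.81) = 5.779 m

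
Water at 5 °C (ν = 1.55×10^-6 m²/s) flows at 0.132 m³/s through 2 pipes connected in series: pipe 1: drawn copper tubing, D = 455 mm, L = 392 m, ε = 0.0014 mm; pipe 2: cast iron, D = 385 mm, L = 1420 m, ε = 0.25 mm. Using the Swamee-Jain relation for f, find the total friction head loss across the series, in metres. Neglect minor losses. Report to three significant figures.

H ≈ 5.08 m

Pipe 1: V = 0.8118 m/s, Re = 2.38×10^5, ε/D = 3.08×10^-6, f = 0.01505, h_1 = f(L/D)V²/2g = 0.4354 m
Pipe 2: V = 1.134 m/s, Re = 2.82×10^5, ε/D = 6.49×10^-4, f = 0.01921, h_2 = f(L/D)V²/2g = 4.643 m
Series → Q common, losses add: H = Σh = 5.079 m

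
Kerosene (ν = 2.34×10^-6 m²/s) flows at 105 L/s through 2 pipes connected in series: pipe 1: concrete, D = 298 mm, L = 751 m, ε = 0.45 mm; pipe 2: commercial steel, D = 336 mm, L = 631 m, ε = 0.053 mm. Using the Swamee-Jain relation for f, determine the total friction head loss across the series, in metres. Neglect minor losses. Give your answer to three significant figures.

H ≈ 9.02 m

Pipe 1: V = 1.505 m/s, Re = 1.92×10^5, ε/D = 0.00151, f = 0.02305, h_1 = f(L/D)V²/2g = 6.711 m
Pipe 2: V = 1.184 m/s, Re = 1.70×10^5, ε/D = 1.58×10^-4, f = 0.01723, h_2 = f(L/D)V²/2g = 2.313 m
Series → Q common, losses add: H = Σh = 9.024 m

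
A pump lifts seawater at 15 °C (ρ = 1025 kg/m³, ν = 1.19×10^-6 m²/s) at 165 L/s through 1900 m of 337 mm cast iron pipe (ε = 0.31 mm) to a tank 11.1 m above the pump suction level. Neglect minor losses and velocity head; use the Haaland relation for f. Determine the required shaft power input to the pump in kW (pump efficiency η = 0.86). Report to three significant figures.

P_shaft ≈ 59.0 kW

V = 4Q/(πD²) = 1.850 m/s; Re = 5.24×10^5; ε/D = 9.20×10^-4; f = 0.01981
h_f = f(L/D)V²/2g = 19.48 m
Total head H = z + h_f = 11.1 + 19.48 = 30.58 m
P_hyd = ρgQH = 1025·9.81·0.165·30.58 = 50.74 kW
P_shaft = P_hyd/η = 50.74/0.86 = 59.00 kW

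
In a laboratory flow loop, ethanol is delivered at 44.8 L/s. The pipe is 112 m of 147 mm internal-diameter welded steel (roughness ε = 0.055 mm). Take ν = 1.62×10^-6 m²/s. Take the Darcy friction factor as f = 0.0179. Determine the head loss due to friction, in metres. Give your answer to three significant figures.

h_f ≈ 4.84 m

V = 4Q/(πD²) = 4·0.0448/(π·0.147²) = 2.640 m/s
h_f = f(L/D)V²/(2g) = 0.01790·(112/0.147)·2.640²/(2·9.81) = 4.844 m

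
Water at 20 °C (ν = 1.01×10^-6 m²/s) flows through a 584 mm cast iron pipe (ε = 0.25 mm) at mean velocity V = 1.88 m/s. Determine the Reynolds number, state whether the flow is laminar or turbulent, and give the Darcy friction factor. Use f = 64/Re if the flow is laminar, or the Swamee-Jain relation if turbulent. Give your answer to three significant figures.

Re = VD/ν = 1.880·0.584/1.01×10^-6 = 1.09×10^6
Re > 4000 → turbulent; ε/D = 4.28×10^-4
Swamee-Jain: f = 0.01675

Re ≈ 1.09×10^6; turbulent; f ≈ 0.0167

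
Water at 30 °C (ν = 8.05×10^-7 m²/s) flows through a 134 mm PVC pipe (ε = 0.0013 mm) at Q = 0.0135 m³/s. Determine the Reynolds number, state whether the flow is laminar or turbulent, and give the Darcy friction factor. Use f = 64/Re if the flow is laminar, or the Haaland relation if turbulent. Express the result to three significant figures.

Re ≈ 1.59×10^5; turbulent; f ≈ 0.0163

V = 4Q/(πD²) = 0.9573 m/s
Re = VD/ν = 0.9573·0.134/8.05×10^-7 = 1.59×10^5
Re > 4000 → turbulent; ε/D = 9.70×10^-6
Haaland: f = 0.01626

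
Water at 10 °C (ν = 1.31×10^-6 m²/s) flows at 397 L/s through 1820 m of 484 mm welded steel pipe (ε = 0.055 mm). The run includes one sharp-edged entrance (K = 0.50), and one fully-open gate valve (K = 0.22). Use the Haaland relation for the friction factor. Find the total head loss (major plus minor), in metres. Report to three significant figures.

H_L ≈ 12.5 m

V = 4Q/(πD²) = 2.158 m/s; V²/2g = 0.2373 m
Re = 7.97×10^5, ε/D = 1.14×10^-4 → f = 0.01377 (Haaland)
Major: h_f = f(L/D)·V²/2g = 0.01377·3760·0.2373 = 12.29 m
Minor: ΣK = 0.720; h_m = ΣK·V²/2g = 0.1709 m
Total H_L = 12.29 + 0.1709 = 12.46 m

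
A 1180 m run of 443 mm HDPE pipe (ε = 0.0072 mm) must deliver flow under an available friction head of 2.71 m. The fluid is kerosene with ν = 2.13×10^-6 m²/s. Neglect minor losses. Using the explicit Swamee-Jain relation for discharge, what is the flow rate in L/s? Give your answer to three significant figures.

Swamee-Jain (Type II): Q = -0.965·√(gD⁵h_f/L)·ln[ε/(3.7D) + √(3.17ν²L/(gD³h_f))]
√(gD⁵h_f/L) = √(9.81·0.443⁵·2.71/1180) = 0.01961
ε/(3.7D) = 4.39×10^-6; √(3.17ν²L/(gD³h_f)) = 8.57×10^-5
Q = -0.965·0.01961·ln(9.008×10^-5) = 0.1762 m³/s
Check: V = 1.14 m/s, Re = 2.38×10^5, f = 0.01519, h_f = 2.70 m ≈ 2.71 m ✓

Q ≈ 176 L/s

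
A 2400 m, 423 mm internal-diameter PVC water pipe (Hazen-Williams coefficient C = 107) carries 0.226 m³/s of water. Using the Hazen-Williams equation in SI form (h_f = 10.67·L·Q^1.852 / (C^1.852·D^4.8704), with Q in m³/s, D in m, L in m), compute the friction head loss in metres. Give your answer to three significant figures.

h_f = 10.67·2400·0.226^1.852 / (107^1.852·0.423^4.8704) = 18.78 m

h_f ≈ 18.8 m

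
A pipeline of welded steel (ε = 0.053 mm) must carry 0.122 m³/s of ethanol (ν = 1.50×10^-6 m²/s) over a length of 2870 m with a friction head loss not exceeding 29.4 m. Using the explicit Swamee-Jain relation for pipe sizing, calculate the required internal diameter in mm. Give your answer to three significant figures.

D ≈ 289 mm

Swamee-Jain (Type III): D = 0.66·[ε^1.25·(LQ²/(gh_f))^4.75 + ν·Q^9.4·(L/(gh_f))^5.2]^0.04
LQ²/(gh_f) = 0.1481; L/(gh_f) = 9.951
Term 1 = ε^1.25·(…)^4.75 = 5.20×10^-10; Term 2 = ν·Q^9.4·(…)^5.2 = 5.98×10^-10
D = 0.66·(5.20×10^-10 + 5.98×10^-10)^0.04 = 0.2894 m = 289 mm
Check: V = 1.85 m/s, Re = 3.58×10^5, f = 0.01586, h_f = 27.6 m ≈ 29.4 m ✓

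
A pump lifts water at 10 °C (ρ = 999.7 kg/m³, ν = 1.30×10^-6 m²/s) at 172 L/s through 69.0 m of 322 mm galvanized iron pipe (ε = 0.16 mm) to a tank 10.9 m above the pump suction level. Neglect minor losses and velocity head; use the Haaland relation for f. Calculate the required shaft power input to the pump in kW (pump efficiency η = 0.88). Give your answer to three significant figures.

P_shaft ≈ 22.5 kW

V = 4Q/(πD²) = 2.112 m/s; Re = 5.23×10^5; ε/D = 4.97×10^-4; f = 0.01752
h_f = f(L/D)V²/2g = 0.8538 m
Total head H = z + h_f = 10.9 + 0.8538 = 11.75 m
P_hyd = ρgQH = 999.7·9.81·0.172·11.75 = 19.83 kW
P_shaft = P_hyd/η = 19.83/0.88 = 22.53 kW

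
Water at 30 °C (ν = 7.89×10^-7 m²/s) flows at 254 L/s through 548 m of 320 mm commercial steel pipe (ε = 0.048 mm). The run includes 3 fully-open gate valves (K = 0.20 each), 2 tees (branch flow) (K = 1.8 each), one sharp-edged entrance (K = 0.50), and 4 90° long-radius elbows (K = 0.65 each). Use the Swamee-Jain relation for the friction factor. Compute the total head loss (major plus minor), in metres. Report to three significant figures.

V = 4Q/(πD²) = 3.158 m/s; V²/2g = 0.5084 m
Re = 1.28×10^6, ε/D = 1.50×10^-4 → f = 0.01397 (Swamee-Jain)
Major: h_f = f(L/D)·V²/2g = 0.01397·1712·0.5084 = 12.16 m
Minor: ΣK = 7.30; h_m = ΣK·V²/2g = 3.711 m
Total H_L = 12.16 + 3.711 = 15.87 m

H_L ≈ 15.9 m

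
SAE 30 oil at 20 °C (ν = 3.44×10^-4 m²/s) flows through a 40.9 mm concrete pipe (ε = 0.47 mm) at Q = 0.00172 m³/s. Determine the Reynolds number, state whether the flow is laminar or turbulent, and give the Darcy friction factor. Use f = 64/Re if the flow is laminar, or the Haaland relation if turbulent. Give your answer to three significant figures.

V = 4Q/(πD²) = 1.309 m/s
Re = VD/ν = 1.309·0.0409/3.44×10^-4 = 156
Re < 2300 → laminar → f = 64/Re = 0.4112

Re ≈ 156; laminar; f = 64/Re ≈ 0.411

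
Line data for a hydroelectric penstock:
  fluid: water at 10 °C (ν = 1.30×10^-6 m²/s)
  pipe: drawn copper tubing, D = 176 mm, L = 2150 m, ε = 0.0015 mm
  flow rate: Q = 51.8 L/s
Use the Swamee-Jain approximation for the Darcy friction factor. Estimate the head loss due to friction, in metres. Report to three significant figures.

V = 4Q/(πD²) = 4·0.0518/(π·0.176²) = 2.129 m/s
Re = VD/ν = 2.129·0.176/1.30×10^-6 = 2.88×10^5 → turbulent
ε/D = 0.0015/176 = 8.52×10^-6
Swamee-Jain: f = 0.01458
h_f = f(L/D)V²/(2g) = 0.01458·(2150/0.176)·2.129²/(2·9.81) = 41.15 m

h_f ≈ 41.2 m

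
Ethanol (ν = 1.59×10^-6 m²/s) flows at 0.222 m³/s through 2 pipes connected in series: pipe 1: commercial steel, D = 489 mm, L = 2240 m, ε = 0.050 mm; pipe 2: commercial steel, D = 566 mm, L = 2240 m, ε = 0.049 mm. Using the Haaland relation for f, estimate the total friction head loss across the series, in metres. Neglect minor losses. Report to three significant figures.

H ≈ 7.20 m

Pipe 1: V = 1.182 m/s, Re = 3.64×10^5, ε/D = 1.02×10^-4, f = 0.01486, h_1 = f(L/D)V²/2g = 4.847 m
Pipe 2: V = 0.8823 m/s, Re = 3.14×10^5, ε/D = 8.66×10^-5, f = 0.01501, h_2 = f(L/D)V²/2g = 2.357 m
Series → Q common, losses add: H = Σh = 7.204 m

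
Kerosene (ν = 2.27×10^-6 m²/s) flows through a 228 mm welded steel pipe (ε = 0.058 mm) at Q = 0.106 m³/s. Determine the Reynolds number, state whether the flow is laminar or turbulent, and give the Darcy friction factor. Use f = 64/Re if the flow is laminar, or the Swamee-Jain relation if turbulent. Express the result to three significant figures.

Re ≈ 2.61×10^5; turbulent; f ≈ 0.0170

V = 4Q/(πD²) = 2.596 m/s
Re = VD/ν = 2.596·0.228/2.27×10^-6 = 2.61×10^5
Re > 4000 → turbulent; ε/D = 2.54×10^-4
Swamee-Jain: f = 0.01698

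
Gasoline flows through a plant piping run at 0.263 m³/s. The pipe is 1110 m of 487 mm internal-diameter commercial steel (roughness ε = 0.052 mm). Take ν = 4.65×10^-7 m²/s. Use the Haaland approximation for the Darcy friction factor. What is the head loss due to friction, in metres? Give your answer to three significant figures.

V = 4Q/(πD²) = 4·0.263/(π·0.487²) = 1.412 m/s
Re = VD/ν = 1.412·0.487/4.65×10^-7 = 1.48×10^6 → turbulent
ε/D = 0.052/487 = 1.07×10^-4
Haaland: f = 0.01307
h_f = f(L/D)V²/(2g) = 0.01307·(1110/0.487)·1.412²/(2·9.81) = 3.026 m

h_f ≈ 3.03 m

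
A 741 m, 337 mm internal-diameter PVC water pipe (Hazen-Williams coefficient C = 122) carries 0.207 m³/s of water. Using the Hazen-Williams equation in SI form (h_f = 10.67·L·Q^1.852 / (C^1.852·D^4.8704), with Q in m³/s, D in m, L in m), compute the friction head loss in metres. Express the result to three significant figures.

h_f = 10.67·741·0.207^1.852 / (122^1.852·0.337^4.8704) = 11.69 m

h_f ≈ 11.7 m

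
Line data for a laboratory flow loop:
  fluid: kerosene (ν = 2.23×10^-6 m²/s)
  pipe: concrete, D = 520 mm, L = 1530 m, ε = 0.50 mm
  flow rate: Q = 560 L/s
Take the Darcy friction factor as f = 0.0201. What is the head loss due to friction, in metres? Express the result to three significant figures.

h_f ≈ 21.0 m

V = 4Q/(πD²) = 4·0.560/(π·0.520²) = 2.637 m/s
h_f = f(L/D)V²/(2g) = 0.02010·(1530/0.520)·2.637²/(2·9.81) = 20.96 m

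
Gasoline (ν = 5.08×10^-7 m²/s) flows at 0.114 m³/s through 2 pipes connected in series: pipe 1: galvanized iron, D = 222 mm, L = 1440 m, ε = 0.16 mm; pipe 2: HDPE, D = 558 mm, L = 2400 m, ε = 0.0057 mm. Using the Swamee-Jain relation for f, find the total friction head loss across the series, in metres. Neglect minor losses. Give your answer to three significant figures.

H ≈ 53.8 m

Pipe 1: V = 2.945 m/s, Re = 1.29×10^6, ε/D = 7.21×10^-4, f = 0.01854, h_1 = f(L/D)V²/2g = 53.18 m
Pipe 2: V = 0.4662 m/s, Re = 5.12×10^5, ε/D = 1.02×10^-5, f = 0.01320, h_2 = f(L/D)V²/2g = 0.6289 m
Series → Q common, losses add: H = Σh = 53.81 m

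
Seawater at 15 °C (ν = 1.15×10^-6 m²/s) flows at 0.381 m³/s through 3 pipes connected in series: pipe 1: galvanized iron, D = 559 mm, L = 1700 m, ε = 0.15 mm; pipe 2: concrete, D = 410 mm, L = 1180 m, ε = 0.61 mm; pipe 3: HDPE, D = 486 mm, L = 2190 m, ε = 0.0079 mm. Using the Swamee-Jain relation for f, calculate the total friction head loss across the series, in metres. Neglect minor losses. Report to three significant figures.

H ≈ 44.6 m

Pipe 1: V = 1.552 m/s, Re = 7.55×10^5, ε/D = 2.68×10^-4, f = 0.01569, h_1 = f(L/D)V²/2g = 5.862 m
Pipe 2: V = 2.886 m/s, Re = 1.03×10^6, ε/D = 0.00149, f = 0.02198, h_2 = f(L/D)V²/2g = 26.86 m
Pipe 3: V = 2.054 m/s, Re = 8.68×10^5, ε/D = 1.63×10^-5, f = 0.01225, h_3 = f(L/D)V²/2g = 11.87 m
Series → Q common, losses add: H = Σh = 44.58 m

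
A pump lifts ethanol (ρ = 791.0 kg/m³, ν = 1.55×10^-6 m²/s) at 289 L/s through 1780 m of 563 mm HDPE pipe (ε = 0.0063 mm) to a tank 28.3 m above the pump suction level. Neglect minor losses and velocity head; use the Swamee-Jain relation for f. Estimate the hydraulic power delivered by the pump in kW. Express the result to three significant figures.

P_hyd ≈ 70.1 kW

V = 4Q/(πD²) = 1.161 m/s; Re = 4.22×10^5; ε/D = 1.12×10^-5; f = 0.01366
h_f = f(L/D)V²/2g = 2.967 m
Total head H = z + h_f = 28.3 + 2.967 = 31.27 m
P_hyd = ρgQH = 791.0·9.81·0.289·31.27 = 70.12 kW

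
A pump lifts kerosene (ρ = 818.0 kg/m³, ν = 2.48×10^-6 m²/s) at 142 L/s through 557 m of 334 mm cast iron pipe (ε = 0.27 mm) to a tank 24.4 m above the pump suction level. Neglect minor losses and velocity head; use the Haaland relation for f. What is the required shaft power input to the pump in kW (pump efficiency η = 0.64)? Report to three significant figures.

V = 4Q/(πD²) = 1.621 m/s; Re = 2.18×10^5; ε/D = 8.08×10^-4; f = 0.02000
h_f = f(L/D)V²/2g = 4.466 m
Total head H = z + h_f = 24.4 + 4.466 = 28.87 m
P_hyd = ρgQH = 818.0·9.81·0.142·28.87 = 32.89 kW
P_shaft = P_hyd/η = 32.89/0.64 = 51.40 kW

P_shaft ≈ 51.4 kW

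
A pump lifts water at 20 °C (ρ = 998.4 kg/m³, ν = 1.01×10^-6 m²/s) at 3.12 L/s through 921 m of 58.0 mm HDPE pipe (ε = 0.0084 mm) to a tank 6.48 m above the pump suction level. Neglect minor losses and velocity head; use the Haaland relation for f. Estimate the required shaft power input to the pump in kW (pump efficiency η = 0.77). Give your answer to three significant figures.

V = 4Q/(πD²) = 1.181 m/s; Re = 6.78×10^4; ε/D = 1.45×10^-4; f = 0.01987
h_f = f(L/D)V²/2g = 22.43 m
Total head H = z + h_f = 6.48 + 22.43 = 28.91 m
P_hyd = ρgQH = 998.4·9.81·0.00312·28.91 = 0.8834 kW
P_shaft = P_hyd/η = 0.8834/0.77 = 1.147 kW

P_shaft ≈ 1.15 kW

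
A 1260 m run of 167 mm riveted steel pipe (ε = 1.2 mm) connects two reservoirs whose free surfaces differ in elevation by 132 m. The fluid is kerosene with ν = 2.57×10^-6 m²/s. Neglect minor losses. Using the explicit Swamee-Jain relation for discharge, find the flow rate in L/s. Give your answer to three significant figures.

Swamee-Jain (Type II): Q = -0.965·√(gD⁵h_f/L)·ln[ε/(3.7D) + √(3.17ν²L/(gD³h_f))]
√(gD⁵h_f/L) = √(9.81·0.167⁵·132/1260) = 0.01155
ε/(3.7D) = 0.00194; √(3.17ν²L/(gD³h_f)) = 6.61×10^-5
Q = -0.965·0.01155·ln(0.002008) = 0.06924 m³/s
Check: V = 3.16 m/s, Re = 2.05×10^5, f = 0.03452, h_f = 133 m ≈ 132 m ✓

Q ≈ 69.2 L/s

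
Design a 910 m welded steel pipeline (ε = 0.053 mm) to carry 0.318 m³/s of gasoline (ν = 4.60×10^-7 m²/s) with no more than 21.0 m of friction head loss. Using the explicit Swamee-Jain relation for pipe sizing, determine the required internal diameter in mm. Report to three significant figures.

D ≈ 349 mm

Swamee-Jain (Type III): D = 0.66·[ε^1.25·(LQ²/(gh_f))^4.75 + ν·Q^9.4·(L/(gh_f))^5.2]^0.04
LQ²/(gh_f) = 0.4467; L/(gh_f) = 4.417
Term 1 = ε^1.25·(…)^4.75 = 9.84×10^-8; Term 2 = ν·Q^9.4·(…)^5.2 = 2.19×10^-8
D = 0.66·(9.84×10^-8 + 2.19×10^-8)^0.04 = 0.3489 m = 349 mm
Check: V = 3.33 m/s, Re = 2.52×10^6, f = 0.01357, h_f = 19.9 m ≈ 21.0 m ✓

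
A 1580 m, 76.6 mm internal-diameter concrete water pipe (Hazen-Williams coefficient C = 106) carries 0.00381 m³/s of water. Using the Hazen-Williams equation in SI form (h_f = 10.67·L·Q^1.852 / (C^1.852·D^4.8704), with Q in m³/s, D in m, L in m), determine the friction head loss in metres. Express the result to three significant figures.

h_f = 10.67·1580·0.00381^1.852 / (106^1.852·0.0766^4.8704) = 26.92 m

h_f ≈ 26.9 m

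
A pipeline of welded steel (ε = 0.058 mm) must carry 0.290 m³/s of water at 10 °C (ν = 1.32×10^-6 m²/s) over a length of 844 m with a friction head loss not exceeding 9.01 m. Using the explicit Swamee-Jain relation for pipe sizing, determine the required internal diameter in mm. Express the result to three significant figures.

D ≈ 398 mm

Swamee-Jain (Type III): D = 0.66·[ε^1.25·(LQ²/(gh_f))^4.75 + ν·Q^9.4·(L/(gh_f))^5.2]^0.04
LQ²/(gh_f) = 0.8031; L/(gh_f) = 9.549
Term 1 = ε^1.25·(…)^4.75 = 1.79×10^-6; Term 2 = ν·Q^9.4·(…)^5.2 = 1.45×10^-6
D = 0.66·(1.79×10^-6 + 1.45×10^-6)^0.04 = 0.3981 m = 398 mm
Check: V = 2.33 m/s, Re = 7.03×10^5, f = 0.01451, h_f = 8.52 m ≈ 9.01 m ✓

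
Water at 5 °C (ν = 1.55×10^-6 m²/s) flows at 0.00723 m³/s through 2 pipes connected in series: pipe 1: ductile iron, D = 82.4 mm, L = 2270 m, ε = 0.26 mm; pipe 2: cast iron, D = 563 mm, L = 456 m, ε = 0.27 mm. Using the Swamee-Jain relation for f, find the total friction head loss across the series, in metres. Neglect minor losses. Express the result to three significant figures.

H ≈ 73.6 m

Pipe 1: V = 1.356 m/s, Re = 7.21×10^4, ε/D = 0.00316, f = 0.02853, h_1 = f(L/D)V²/2g = 73.65 m
Pipe 2: V = 0.02904 m/s, Re = 1.05×10^4, ε/D = 4.80×10^-4, f = 0.03137, h_2 = f(L/D)V²/2g = 0.001092 m
Series → Q common, losses add: H = Σh = 73.65 m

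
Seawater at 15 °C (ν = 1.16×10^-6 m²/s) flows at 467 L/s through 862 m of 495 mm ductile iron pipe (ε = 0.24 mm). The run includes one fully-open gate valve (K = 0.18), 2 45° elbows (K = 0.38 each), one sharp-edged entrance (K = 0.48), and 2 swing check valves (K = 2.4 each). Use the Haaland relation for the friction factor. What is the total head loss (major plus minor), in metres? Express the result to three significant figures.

V = 4Q/(πD²) = 2.427 m/s; V²/2g = 0.3001 m
Re = 1.04×10^6, ε/D = 4.85×10^-4 → f = 0.01705 (Haaland)
Major: h_f = f(L/D)·V²/2g = 0.01705·1741·0.3001 = 8.913 m
Minor: ΣK = 6.22; h_m = ΣK·V²/2g = 1.867 m
Total H_L = 8.913 + 1.867 = 10.78 m

H_L ≈ 10.8 m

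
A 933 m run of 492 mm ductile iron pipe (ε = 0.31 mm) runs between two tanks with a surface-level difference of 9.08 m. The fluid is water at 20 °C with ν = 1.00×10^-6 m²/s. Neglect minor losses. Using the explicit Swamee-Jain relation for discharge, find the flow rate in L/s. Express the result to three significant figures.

Swamee-Jain (Type II): Q = -0.965·√(gD⁵h_f/L)·ln[ε/(3.7D) + √(3.17ν²L/(gD³h_f))]
√(gD⁵h_f/L) = √(9.81·0.492⁵·9.08/933) = 0.05246
ε/(3.7D) = 1.70×10^-4; √(3.17ν²L/(gD³h_f)) = 1.67×10^-5
Q = -0.965·0.05246·ln(1.870×10^-4) = 0.4346 m³/s
Check: V = 2.29 m/s, Re = 1.12×10^6, f = 0.01807, h_f = 9.13 m ≈ 9.08 m ✓

Q ≈ 435 L/s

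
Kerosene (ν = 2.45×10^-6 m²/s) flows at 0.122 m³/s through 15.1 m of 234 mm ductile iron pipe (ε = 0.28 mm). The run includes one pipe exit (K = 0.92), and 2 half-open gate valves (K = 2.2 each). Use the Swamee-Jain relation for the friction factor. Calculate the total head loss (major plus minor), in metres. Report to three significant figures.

H_L ≈ 2.75 m

V = 4Q/(πD²) = 2.837 m/s; V²/2g = 0.4102 m
Re = 2.71×10^5, ε/D = 0.00120 → f = 0.02162 (Swamee-Jain)
Major: h_f = f(L/D)·V²/2g = 0.02162·64.53·0.4102 = 0.5722 m
Minor: ΣK = 5.32; h_m = ΣK·V²/2g = 2.182 m
Total H_L = 0.5722 + 2.182 = 2.754 m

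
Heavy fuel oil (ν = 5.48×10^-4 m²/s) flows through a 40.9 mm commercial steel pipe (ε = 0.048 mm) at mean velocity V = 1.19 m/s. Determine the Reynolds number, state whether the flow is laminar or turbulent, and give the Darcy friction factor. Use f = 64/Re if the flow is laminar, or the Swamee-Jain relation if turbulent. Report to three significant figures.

Re = VD/ν = 1.190·0.0409/5.48×10^-4 = 88.8
Re < 2300 → laminar → f = 64/Re = 0.7206

Re ≈ 88.8; laminar; f = 64/Re ≈ 0.721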